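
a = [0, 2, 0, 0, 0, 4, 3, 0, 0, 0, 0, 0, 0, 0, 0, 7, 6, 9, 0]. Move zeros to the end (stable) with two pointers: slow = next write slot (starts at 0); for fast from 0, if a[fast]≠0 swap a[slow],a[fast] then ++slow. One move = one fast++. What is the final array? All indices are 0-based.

(s=0,f=0) a[fast]=0 → fast++
(s=0,f=1) a[fast]=2≠0 swap→a[0]=2 → slow++,fast++
(s=1,f=2) a[fast]=0 → fast++
(s=1,f=3) a[fast]=0 → fast++
(s=1,f=4) a[fast]=0 → fast++
(s=1,f=5) a[fast]=4≠0 swap→a[1]=4 → slow++,fast++
(s=2,f=6) a[fast]=3≠0 swap→a[2]=3 → slow++,fast++
(s=3,f=7) a[fast]=0 → fast++
(s=3,f=8) a[fast]=0 → fast++
(s=3,f=9) a[fast]=0 → fast++
(s=3,f=10) a[fast]=0 → fast++
(s=3,f=11) a[fast]=0 → fast++
(s=3,f=12) a[fast]=0 → fast++
(s=3,f=13) a[fast]=0 → fast++
(s=3,f=14) a[fast]=0 → fast++
(s=3,f=15) a[fast]=7≠0 swap→a[3]=7 → slow++,fast++
(s=4,f=16) a[fast]=6≠0 swap→a[4]=6 → slow++,fast++
(s=5,f=17) a[fast]=9≠0 swap→a[5]=9 → slow++,fast++
(s=6,f=18) a[fast]=0 → fast++

[2, 4, 3, 7, 6, 9, 0, 0, 0, 0, 0, 0, 0, 0, 0, 0, 0, 0, 0]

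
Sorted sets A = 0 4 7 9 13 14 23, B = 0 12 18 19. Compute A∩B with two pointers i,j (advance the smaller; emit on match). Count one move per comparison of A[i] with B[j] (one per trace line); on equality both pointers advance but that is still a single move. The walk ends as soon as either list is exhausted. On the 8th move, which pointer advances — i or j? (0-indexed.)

j

i=0 j=0: 0==0 emit, i++,j++
i=1 j=1: 4<12, i++
i=2 j=1: 7<12, i++
i=3 j=1: 9<12, i++
i=4 j=1: 13>12, j++
i=4 j=2: 13<18, i++
i=5 j=2: 14<18, i++
i=6 j=2: 23>18, j++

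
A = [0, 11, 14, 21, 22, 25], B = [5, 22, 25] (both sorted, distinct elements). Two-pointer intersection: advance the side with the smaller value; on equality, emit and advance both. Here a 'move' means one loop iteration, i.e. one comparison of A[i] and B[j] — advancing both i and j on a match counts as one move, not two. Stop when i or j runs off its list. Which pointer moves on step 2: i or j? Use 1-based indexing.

j

i=1 j=1: 0<5, i++
i=2 j=1: 11>5, j++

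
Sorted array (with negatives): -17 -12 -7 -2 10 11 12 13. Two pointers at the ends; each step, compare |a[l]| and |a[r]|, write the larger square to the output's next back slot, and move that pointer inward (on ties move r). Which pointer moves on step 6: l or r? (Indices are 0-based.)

l=0 r=7: |-17|>|13| out[7]=289, l++
l=1 r=7: |-12|<=|13| out[6]=169, r--
l=1 r=6: |-12|<=|12| out[5]=144, r--
l=1 r=5: |-12|>|11| out[4]=144, l++
l=2 r=5: |-7|<=|11| out[3]=121, r--
l=2 r=4: |-7|<=|10| out[2]=100, r--

r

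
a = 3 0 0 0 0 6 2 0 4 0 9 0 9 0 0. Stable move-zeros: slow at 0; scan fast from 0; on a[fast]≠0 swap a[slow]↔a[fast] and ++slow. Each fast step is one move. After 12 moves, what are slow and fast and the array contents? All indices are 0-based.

slow=5, fast=12, a=[3, 6, 2, 4, 9, 0, 0, 0, 0, 0, 0, 0, 9, 0, 0]

(s=0,f=0) a[fast]=3≠0 swap→a[0]=3 → slow++,fast++
(s=1,f=1) a[fast]=0 → fast++
(s=1,f=2) a[fast]=0 → fast++
(s=1,f=3) a[fast]=0 → fast++
(s=1,f=4) a[fast]=0 → fast++
(s=1,f=5) a[fast]=6≠0 swap→a[1]=6 → slow++,fast++
(s=2,f=6) a[fast]=2≠0 swap→a[2]=2 → slow++,fast++
(s=3,f=7) a[fast]=0 → fast++
(s=3,f=8) a[fast]=4≠0 swap→a[3]=4 → slow++,fast++
(s=4,f=9) a[fast]=0 → fast++
(s=4,f=10) a[fast]=9≠0 swap→a[4]=9 → slow++,fast++
(s=5,f=11) a[fast]=0 → fast++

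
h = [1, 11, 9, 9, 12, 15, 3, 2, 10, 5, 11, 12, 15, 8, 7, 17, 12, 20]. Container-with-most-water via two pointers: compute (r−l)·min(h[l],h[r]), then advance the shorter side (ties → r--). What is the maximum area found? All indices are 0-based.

max area = 180

l=0 r=17: min(1,20)*17=17 best=17 *, l++
l=1 r=17: min(11,20)*16=176 best=176 *, l++
l=2 r=17: min(9,20)*15=135 best=176, l++
l=3 r=17: min(9,20)*14=126 best=176, l++
l=4 r=17: min(12,20)*13=156 best=176, l++
l=5 r=17: min(15,20)*12=180 best=180 *, l++
l=6 r=17: min(3,20)*11=33 best=180, l++
l=7 r=17: min(2,20)*10=20 best=180, l++
l=8 r=17: min(10,20)*9=90 best=180, l++
l=9 r=17: min(5,20)*8=40 best=180, l++
l=10 r=17: min(11,20)*7=77 best=180, l++
l=11 r=17: min(12,20)*6=72 best=180, l++
l=12 r=17: min(15,20)*5=75 best=180, l++
l=13 r=17: min(8,20)*4=32 best=180, l++
l=14 r=17: min(7,20)*3=21 best=180, l++
l=15 r=17: min(17,20)*2=34 best=180, l++
l=16 r=17: min(12,20)*1=12 best=180, l++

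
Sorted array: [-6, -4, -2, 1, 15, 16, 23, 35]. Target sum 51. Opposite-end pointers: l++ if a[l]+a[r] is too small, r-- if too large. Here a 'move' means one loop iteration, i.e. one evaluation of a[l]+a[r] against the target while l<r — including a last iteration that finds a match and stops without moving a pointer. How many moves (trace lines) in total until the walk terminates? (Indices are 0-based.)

6 moves

[0,7] -6+35=29 <51 → l++
[1,7] -4+35=31 <51 → l++
[2,7] -2+35=33 <51 → l++
[3,7] 1+35=36 <51 → l++
[4,7] 15+35=50 <51 → l++
[5,7] 16+35=51 → found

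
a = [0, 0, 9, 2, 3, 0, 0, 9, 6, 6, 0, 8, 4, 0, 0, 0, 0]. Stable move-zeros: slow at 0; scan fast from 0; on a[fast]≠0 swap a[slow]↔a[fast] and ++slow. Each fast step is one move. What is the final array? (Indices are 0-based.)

slow=0 fast=0: a[fast]=0, fast++
slow=0 fast=1: a[fast]=0, fast++
slow=0 fast=2: a[fast]=9≠0 swap→a[0]=9, slow++,fast++
slow=1 fast=3: a[fast]=2≠0 swap→a[1]=2, slow++,fast++
slow=2 fast=4: a[fast]=3≠0 swap→a[2]=3, slow++,fast++
slow=3 fast=5: a[fast]=0, fast++
slow=3 fast=6: a[fast]=0, fast++
slow=3 fast=7: a[fast]=9≠0 swap→a[3]=9, slow++,fast++
slow=4 fast=8: a[fast]=6≠0 swap→a[4]=6, slow++,fast++
slow=5 fast=9: a[fast]=6≠0 swap→a[5]=6, slow++,fast++
slow=6 fast=10: a[fast]=0, fast++
slow=6 fast=11: a[fast]=8≠0 swap→a[6]=8, slow++,fast++
slow=7 fast=12: a[fast]=4≠0 swap→a[7]=4, slow++,fast++
slow=8 fast=13: a[fast]=0, fast++
slow=8 fast=14: a[fast]=0, fast++
slow=8 fast=15: a[fast]=0, fast++
slow=8 fast=16: a[fast]=0, fast++

[9, 2, 3, 9, 6, 6, 8, 4, 0, 0, 0, 0, 0, 0, 0, 0, 0]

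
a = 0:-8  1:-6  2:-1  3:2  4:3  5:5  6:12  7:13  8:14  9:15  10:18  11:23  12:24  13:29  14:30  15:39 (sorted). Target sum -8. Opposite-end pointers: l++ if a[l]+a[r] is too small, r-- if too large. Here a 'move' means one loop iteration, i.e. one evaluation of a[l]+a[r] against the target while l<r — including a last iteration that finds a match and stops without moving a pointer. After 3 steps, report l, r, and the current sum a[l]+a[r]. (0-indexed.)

[0,15] -8+39=31 >-8 → r--
[0,14] -8+30=22 >-8 → r--
[0,13] -8+29=21 >-8 → r--

l=0, r=12, sum=16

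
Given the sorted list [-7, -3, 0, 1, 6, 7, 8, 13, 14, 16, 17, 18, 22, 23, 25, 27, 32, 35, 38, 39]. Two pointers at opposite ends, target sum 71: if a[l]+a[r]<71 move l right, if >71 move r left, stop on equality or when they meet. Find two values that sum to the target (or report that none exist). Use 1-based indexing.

(32, 39)

[1,20] -7+39=32 <71 → l++
[2,20] -3+39=36 <71 → l++
[3,20] 0+39=39 <71 → l++
[4,20] 1+39=40 <71 → l++
[5,20] 6+39=45 <71 → l++
[6,20] 7+39=46 <71 → l++
[7,20] 8+39=47 <71 → l++
[8,20] 13+39=52 <71 → l++
[9,20] 14+39=53 <71 → l++
[10,20] 16+39=55 <71 → l++
[11,20] 17+39=56 <71 → l++
[12,20] 18+39=57 <71 → l++
[13,20] 22+39=61 <71 → l++
[14,20] 23+39=62 <71 → l++
[15,20] 25+39=64 <71 → l++
[16,20] 27+39=66 <71 → l++
[17,20] 32+39=71 → found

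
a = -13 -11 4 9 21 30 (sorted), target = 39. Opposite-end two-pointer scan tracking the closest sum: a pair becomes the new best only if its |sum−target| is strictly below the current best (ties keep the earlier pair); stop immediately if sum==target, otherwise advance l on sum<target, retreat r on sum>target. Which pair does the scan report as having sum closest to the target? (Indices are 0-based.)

pair (9, 30) with sum 39 (|Δ|=0)

[0,5] -13+30=17 d=22 * → l++
[1,5] -11+30=19 d=20 * → l++
[2,5] 4+30=34 d=5 * → l++
[3,5] 9+30=39 d=0 * → stop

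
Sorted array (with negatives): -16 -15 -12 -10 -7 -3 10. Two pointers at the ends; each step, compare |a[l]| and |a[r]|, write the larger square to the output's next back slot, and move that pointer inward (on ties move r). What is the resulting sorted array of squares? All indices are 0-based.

[9, 49, 100, 100, 144, 225, 256]

l=0 r=6: |-16|>|10| out[6]=256, l++
l=1 r=6: |-15|>|10| out[5]=225, l++
l=2 r=6: |-12|>|10| out[4]=144, l++
l=3 r=6: |-10|<=|10| out[3]=100, r--
l=3 r=5: |-10|>|-3| out[2]=100, l++
l=4 r=5: |-7|>|-3| out[1]=49, l++
l=5 r=5: |-3|<=|-3| out[0]=9, r--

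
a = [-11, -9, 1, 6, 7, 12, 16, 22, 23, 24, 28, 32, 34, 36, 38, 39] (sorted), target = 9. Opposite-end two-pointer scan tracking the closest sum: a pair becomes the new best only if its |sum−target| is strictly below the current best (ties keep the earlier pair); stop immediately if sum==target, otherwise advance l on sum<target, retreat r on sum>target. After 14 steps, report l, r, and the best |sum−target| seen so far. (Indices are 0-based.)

[0,15] -11+39=28 d=19 * → r--
[0,14] -11+38=27 d=18 * → r--
[0,13] -11+36=25 d=16 * → r--
[0,12] -11+34=23 d=14 * → r--
[0,11] -11+32=21 d=12 * → r--
[0,10] -11+28=17 d=8 * → r--
[0,9] -11+24=13 d=4 * → r--
[0,8] -11+23=12 d=3 * → r--
[0,7] -11+22=11 d=2 * → r--
[0,6] -11+16=5 d=4 → l++
[1,6] -9+16=7 d=2 → l++
[2,6] 1+16=17 d=8 → r--
[2,5] 1+12=13 d=4 → r--
[2,4] 1+7=8 d=1 * → l++

l=3, r=4, best |Δ|=1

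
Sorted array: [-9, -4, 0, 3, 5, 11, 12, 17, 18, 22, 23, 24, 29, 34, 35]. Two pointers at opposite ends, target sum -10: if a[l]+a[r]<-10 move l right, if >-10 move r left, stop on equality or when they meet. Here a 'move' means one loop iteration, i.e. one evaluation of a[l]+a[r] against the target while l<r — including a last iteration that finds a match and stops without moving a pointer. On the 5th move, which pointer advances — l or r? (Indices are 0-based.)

r

l=0 r=14: -9+35=26 >-10, r--
l=0 r=13: -9+34=25 >-10, r--
l=0 r=12: -9+29=20 >-10, r--
l=0 r=11: -9+24=15 >-10, r--
l=0 r=10: -9+23=14 >-10, r--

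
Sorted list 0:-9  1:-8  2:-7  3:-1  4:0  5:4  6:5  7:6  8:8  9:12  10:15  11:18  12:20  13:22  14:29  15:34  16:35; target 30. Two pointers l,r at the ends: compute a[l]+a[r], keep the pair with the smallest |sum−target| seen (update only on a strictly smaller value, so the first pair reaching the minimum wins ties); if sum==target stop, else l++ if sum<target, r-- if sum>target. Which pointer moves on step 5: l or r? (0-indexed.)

r

l=0 r=16: -9+35=26 d=4 *, l++
l=1 r=16: -8+35=27 d=3 *, l++
l=2 r=16: -7+35=28 d=2 *, l++
l=3 r=16: -1+35=34 d=4, r--
l=3 r=15: -1+34=33 d=3, r--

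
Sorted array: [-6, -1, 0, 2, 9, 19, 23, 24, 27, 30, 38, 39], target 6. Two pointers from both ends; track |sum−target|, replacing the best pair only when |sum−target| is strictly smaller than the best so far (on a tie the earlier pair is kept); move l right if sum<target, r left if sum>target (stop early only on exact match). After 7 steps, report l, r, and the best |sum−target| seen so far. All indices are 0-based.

l=0 r=11: -6+39=33 d=27 *, r--
l=0 r=10: -6+38=32 d=26 *, r--
l=0 r=9: -6+30=24 d=18 *, r--
l=0 r=8: -6+27=21 d=15 *, r--
l=0 r=7: -6+24=18 d=12 *, r--
l=0 r=6: -6+23=17 d=11 *, r--
l=0 r=5: -6+19=13 d=7 *, r--

l=0, r=4, best |Δ|=7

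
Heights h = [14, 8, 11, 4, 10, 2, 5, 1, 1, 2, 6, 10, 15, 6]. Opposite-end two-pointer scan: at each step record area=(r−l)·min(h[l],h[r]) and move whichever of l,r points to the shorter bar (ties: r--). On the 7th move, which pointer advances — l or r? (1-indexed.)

l

[1,14] min(14,6)*13=78 best=78 * → r--
[1,13] min(14,15)*12=168 best=168 * → l++
[2,13] min(8,15)*11=88 best=168 → l++
[3,13] min(11,15)*10=110 best=168 → l++
[4,13] min(4,15)*9=36 best=168 → l++
[5,13] min(10,15)*8=80 best=168 → l++
[6,13] min(2,15)*7=14 best=168 → l++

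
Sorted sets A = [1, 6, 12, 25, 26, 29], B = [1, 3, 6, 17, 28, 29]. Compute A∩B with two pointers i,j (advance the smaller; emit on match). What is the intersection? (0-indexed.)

intersection = [1, 6, 29]

[i=0,j=0] 1==1 emit → i++,j++
[i=1,j=1] 6>3 → j++
[i=1,j=2] 6==6 emit → i++,j++
[i=2,j=3] 12<17 → i++
[i=3,j=3] 25>17 → j++
[i=3,j=4] 25<28 → i++
[i=4,j=4] 26<28 → i++
[i=5,j=4] 29>28 → j++
[i=5,j=5] 29==29 emit → i++,j++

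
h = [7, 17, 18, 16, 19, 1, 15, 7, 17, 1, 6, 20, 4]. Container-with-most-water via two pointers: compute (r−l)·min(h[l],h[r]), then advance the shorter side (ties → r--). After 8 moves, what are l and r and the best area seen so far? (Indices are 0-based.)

[0,12] min(7,4)*12=48 best=48 * → r--
[0,11] min(7,20)*11=77 best=77 * → l++
[1,11] min(17,20)*10=170 best=170 * → l++
[2,11] min(18,20)*9=162 best=170 → l++
[3,11] min(16,20)*8=128 best=170 → l++
[4,11] min(19,20)*7=133 best=170 → l++
[5,11] min(1,20)*6=6 best=170 → l++
[6,11] min(15,20)*5=75 best=170 → l++

l=7, r=11, best area=170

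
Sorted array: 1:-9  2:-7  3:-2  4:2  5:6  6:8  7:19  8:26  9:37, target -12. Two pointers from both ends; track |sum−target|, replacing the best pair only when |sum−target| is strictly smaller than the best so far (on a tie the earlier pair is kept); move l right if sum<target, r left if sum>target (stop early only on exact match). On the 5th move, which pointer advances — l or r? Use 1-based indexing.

r

[1,9] -9+37=28 d=40 * → r--
[1,8] -9+26=17 d=29 * → r--
[1,7] -9+19=10 d=22 * → r--
[1,6] -9+8=-1 d=11 * → r--
[1,5] -9+6=-3 d=9 * → r--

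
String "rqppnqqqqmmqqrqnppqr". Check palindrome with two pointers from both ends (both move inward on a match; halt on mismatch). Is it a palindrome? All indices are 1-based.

not a palindrome (mismatch at 7,14)

[1,20] 'r'=='r' → l++,r--
[2,19] 'q'=='q' → l++,r--
[3,18] 'p'=='p' → l++,r--
[4,17] 'p'=='p' → l++,r--
[5,16] 'n'=='n' → l++,r--
[6,15] 'q'=='q' → l++,r--
[7,14] 'q'!='r' → stop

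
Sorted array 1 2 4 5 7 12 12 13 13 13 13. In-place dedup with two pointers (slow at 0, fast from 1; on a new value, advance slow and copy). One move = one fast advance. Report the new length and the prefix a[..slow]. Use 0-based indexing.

length 7; prefix = [1, 2, 4, 5, 7, 12, 13]

slow=0 fast=1: a[fast]=2≠a[slow]=1 write a[1]=2, slow++,fast++
slow=1 fast=2: a[fast]=4≠a[slow]=2 write a[2]=4, slow++,fast++
slow=2 fast=3: a[fast]=5≠a[slow]=4 write a[3]=5, slow++,fast++
slow=3 fast=4: a[fast]=7≠a[slow]=5 write a[4]=7, slow++,fast++
slow=4 fast=5: a[fast]=12≠a[slow]=7 write a[5]=12, slow++,fast++
slow=5 fast=6: a[fast]=12=a[slow] dup, fast++
slow=5 fast=7: a[fast]=13≠a[slow]=12 write a[6]=13, slow++,fast++
slow=6 fast=8: a[fast]=13=a[slow] dup, fast++
slow=6 fast=9: a[fast]=13=a[slow] dup, fast++
slow=6 fast=10: a[fast]=13=a[slow] dup, fast++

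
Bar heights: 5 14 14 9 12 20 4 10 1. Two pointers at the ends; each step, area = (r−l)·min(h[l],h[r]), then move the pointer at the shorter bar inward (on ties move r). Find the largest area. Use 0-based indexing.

[0,8] min(5,1)*8=8 best=8 * → r--
[0,7] min(5,10)*7=35 best=35 * → l++
[1,7] min(14,10)*6=60 best=60 * → r--
[1,6] min(14,4)*5=20 best=60 → r--
[1,5] min(14,20)*4=56 best=60 → l++
[2,5] min(14,20)*3=42 best=60 → l++
[3,5] min(9,20)*2=18 best=60 → l++
[4,5] min(12,20)*1=12 best=60 → l++

max area = 60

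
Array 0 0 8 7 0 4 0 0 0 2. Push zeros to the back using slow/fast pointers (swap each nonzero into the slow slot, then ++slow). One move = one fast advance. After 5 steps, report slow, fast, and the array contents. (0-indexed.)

slow=2, fast=5, a=[8, 7, 0, 0, 0, 4, 0, 0, 0, 2]

(s=0,f=0) a[fast]=0 → fast++
(s=0,f=1) a[fast]=0 → fast++
(s=0,f=2) a[fast]=8≠0 swap→a[0]=8 → slow++,fast++
(s=1,f=3) a[fast]=7≠0 swap→a[1]=7 → slow++,fast++
(s=2,f=4) a[fast]=0 → fast++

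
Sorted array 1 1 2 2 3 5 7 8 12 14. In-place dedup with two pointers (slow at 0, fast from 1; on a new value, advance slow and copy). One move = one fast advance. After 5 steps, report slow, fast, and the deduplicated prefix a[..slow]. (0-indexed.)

slow=0 fast=1: a[fast]=1=a[slow] dup, fast++
slow=0 fast=2: a[fast]=2≠a[slow]=1 write a[1]=2, slow++,fast++
slow=1 fast=3: a[fast]=2=a[slow] dup, fast++
slow=1 fast=4: a[fast]=3≠a[slow]=2 write a[2]=3, slow++,fast++
slow=2 fast=5: a[fast]=5≠a[slow]=3 write a[3]=5, slow++,fast++

slow=3, fast=6, prefix=[1, 2, 3, 5]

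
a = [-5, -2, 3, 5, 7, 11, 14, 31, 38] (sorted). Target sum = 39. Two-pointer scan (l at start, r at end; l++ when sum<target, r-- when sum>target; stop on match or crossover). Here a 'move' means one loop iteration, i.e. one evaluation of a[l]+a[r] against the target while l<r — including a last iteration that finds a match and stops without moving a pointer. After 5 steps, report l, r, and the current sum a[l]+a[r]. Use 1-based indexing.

l=5, r=8, sum=38

l=1 r=9: -5+38=33 <39, l++
l=2 r=9: -2+38=36 <39, l++
l=3 r=9: 3+38=41 >39, r--
l=3 r=8: 3+31=34 <39, l++
l=4 r=8: 5+31=36 <39, l++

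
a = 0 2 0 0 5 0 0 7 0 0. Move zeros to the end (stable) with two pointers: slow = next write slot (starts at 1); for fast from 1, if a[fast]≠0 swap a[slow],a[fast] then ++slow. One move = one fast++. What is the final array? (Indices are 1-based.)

slow=1 fast=1: a[fast]=0, fast++
slow=1 fast=2: a[fast]=2≠0 swap→a[1]=2, slow++,fast++
slow=2 fast=3: a[fast]=0, fast++
slow=2 fast=4: a[fast]=0, fast++
slow=2 fast=5: a[fast]=5≠0 swap→a[2]=5, slow++,fast++
slow=3 fast=6: a[fast]=0, fast++
slow=3 fast=7: a[fast]=0, fast++
slow=3 fast=8: a[fast]=7≠0 swap→a[3]=7, slow++,fast++
slow=4 fast=9: a[fast]=0, fast++
slow=4 fast=10: a[fast]=0, fast++

[2, 5, 7, 0, 0, 0, 0, 0, 0, 0]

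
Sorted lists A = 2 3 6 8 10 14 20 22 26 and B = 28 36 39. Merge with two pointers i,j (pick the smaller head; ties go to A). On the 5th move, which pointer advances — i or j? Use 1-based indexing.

i=1 j=1: A[i]=2<=B[j]=28 take 2, i++
i=2 j=1: A[i]=3<=B[j]=28 take 3, i++
i=3 j=1: A[i]=6<=B[j]=28 take 6, i++
i=4 j=1: A[i]=8<=B[j]=28 take 8, i++
i=5 j=1: A[i]=10<=B[j]=28 take 10, i++

i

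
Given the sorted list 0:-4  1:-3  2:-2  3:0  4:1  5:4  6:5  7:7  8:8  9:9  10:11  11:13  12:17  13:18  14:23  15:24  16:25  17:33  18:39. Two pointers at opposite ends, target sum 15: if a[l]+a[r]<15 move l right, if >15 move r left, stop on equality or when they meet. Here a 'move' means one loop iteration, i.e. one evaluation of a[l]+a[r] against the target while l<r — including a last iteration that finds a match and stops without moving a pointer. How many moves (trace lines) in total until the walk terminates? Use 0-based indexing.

7 moves

[0,18] -4+39=35 >15 → r--
[0,17] -4+33=29 >15 → r--
[0,16] -4+25=21 >15 → r--
[0,15] -4+24=20 >15 → r--
[0,14] -4+23=19 >15 → r--
[0,13] -4+18=14 <15 → l++
[1,13] -3+18=15 → found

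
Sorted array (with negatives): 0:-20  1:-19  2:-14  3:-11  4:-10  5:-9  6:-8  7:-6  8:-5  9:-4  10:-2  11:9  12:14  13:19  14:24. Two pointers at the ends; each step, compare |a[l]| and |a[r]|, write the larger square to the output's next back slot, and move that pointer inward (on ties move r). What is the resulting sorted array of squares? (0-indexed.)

[0,14] |-20|<=|24| out[14]=576 → r--
[0,13] |-20|>|19| out[13]=400 → l++
[1,13] |-19|<=|19| out[12]=361 → r--
[1,12] |-19|>|14| out[11]=361 → l++
[2,12] |-14|<=|14| out[10]=196 → r--
[2,11] |-14|>|9| out[9]=196 → l++
[3,11] |-11|>|9| out[8]=121 → l++
[4,11] |-10|>|9| out[7]=100 → l++
[5,11] |-9|<=|9| out[6]=81 → r--
[5,10] |-9|>|-2| out[5]=81 → l++
[6,10] |-8|>|-2| out[4]=64 → l++
[7,10] |-6|>|-2| out[3]=36 → l++
[8,10] |-5|>|-2| out[2]=25 → l++
[9,10] |-4|>|-2| out[1]=16 → l++
[10,10] |-2|<=|-2| out[0]=4 → r--

[4, 16, 25, 36, 64, 81, 81, 100, 121, 196, 196, 361, 361, 400, 576]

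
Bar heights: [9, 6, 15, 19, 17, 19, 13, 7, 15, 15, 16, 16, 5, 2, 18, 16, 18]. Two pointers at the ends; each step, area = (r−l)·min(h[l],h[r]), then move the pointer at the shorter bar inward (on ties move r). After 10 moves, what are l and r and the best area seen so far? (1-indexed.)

l=4, r=10, best area=234

l=1 r=17: min(9,18)*16=144 best=144 *, l++
l=2 r=17: min(6,18)*15=90 best=144, l++
l=3 r=17: min(15,18)*14=210 best=210 *, l++
l=4 r=17: min(19,18)*13=234 best=234 *, r--
l=4 r=16: min(19,16)*12=192 best=234, r--
l=4 r=15: min(19,18)*11=198 best=234, r--
l=4 r=14: min(19,2)*10=20 best=234, r--
l=4 r=13: min(19,5)*9=45 best=234, r--
l=4 r=12: min(19,16)*8=128 best=234, r--
l=4 r=11: min(19,16)*7=112 best=234, r--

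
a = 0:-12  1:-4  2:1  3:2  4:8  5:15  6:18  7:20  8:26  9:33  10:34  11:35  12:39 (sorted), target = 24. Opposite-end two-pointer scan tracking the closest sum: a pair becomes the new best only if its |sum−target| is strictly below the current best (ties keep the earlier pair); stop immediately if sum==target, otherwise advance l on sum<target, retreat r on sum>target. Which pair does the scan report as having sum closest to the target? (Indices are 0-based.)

pair (-12, 35) with sum 23 (|Δ|=1)

l=0 r=12: -12+39=27 d=3 *, r--
l=0 r=11: -12+35=23 d=1 *, l++
l=1 r=11: -4+35=31 d=7, r--
l=1 r=10: -4+34=30 d=6, r--
l=1 r=9: -4+33=29 d=5, r--
l=1 r=8: -4+26=22 d=2, l++
l=2 r=8: 1+26=27 d=3, r--
l=2 r=7: 1+20=21 d=3, l++
l=3 r=7: 2+20=22 d=2, l++
l=4 r=7: 8+20=28 d=4, r--
l=4 r=6: 8+18=26 d=2, r--
l=4 r=5: 8+15=23 d=1, l++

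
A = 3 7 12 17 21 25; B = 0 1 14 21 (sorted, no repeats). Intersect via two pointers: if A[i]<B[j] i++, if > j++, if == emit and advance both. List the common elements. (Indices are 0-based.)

[i=0,j=0] 3>0 → j++
[i=0,j=1] 3>1 → j++
[i=0,j=2] 3<14 → i++
[i=1,j=2] 7<14 → i++
[i=2,j=2] 12<14 → i++
[i=3,j=2] 17>14 → j++
[i=3,j=3] 17<21 → i++
[i=4,j=3] 21==21 emit → i++,j++

intersection = [21]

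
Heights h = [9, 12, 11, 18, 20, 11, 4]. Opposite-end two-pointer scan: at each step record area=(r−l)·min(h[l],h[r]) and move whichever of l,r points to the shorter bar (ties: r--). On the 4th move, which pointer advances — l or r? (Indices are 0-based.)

[0,6] min(9,4)*6=24 best=24 * → r--
[0,5] min(9,11)*5=45 best=45 * → l++
[1,5] min(12,11)*4=44 best=45 → r--
[1,4] min(12,20)*3=36 best=45 → l++

l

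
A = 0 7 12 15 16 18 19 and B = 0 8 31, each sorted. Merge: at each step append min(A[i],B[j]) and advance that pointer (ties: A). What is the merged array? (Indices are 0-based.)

[0, 0, 7, 8, 12, 15, 16, 18, 19, 31]

[i=0,j=0] A[i]=0<=B[j]=0 take 0 → i++
[i=1,j=0] A[i]=7>B[j]=0 take 0 → j++
[i=1,j=1] A[i]=7<=B[j]=8 take 7 → i++
[i=2,j=1] A[i]=12>B[j]=8 take 8 → j++
[i=2,j=2] A[i]=12<=B[j]=31 take 12 → i++
[i=3,j=2] A[i]=15<=B[j]=31 take 15 → i++
[i=4,j=2] A[i]=16<=B[j]=31 take 16 → i++
[i=5,j=2] A[i]=18<=B[j]=31 take 18 → i++
[i=6,j=2] A[i]=19<=B[j]=31 take 19 → i++
[i=7,j=2] A done, take B[j]=31 → j++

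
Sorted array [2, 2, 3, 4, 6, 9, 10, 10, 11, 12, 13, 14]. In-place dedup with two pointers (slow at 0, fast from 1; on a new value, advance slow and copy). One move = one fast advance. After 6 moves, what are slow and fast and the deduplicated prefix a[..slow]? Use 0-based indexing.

(s=0,f=1) a[fast]=2=a[slow] dup → fast++
(s=0,f=2) a[fast]=3≠a[slow]=2 write a[1]=3 → slow++,fast++
(s=1,f=3) a[fast]=4≠a[slow]=3 write a[2]=4 → slow++,fast++
(s=2,f=4) a[fast]=6≠a[slow]=4 write a[3]=6 → slow++,fast++
(s=3,f=5) a[fast]=9≠a[slow]=6 write a[4]=9 → slow++,fast++
(s=4,f=6) a[fast]=10≠a[slow]=9 write a[5]=10 → slow++,fast++

slow=5, fast=7, prefix=[2, 3, 4, 6, 9, 10]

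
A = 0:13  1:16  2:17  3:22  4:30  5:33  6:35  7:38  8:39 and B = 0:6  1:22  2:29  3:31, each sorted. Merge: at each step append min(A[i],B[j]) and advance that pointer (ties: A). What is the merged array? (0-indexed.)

i=0 j=0: A[i]=13>B[j]=6 take 6, j++
i=0 j=1: A[i]=13<=B[j]=22 take 13, i++
i=1 j=1: A[i]=16<=B[j]=22 take 16, i++
i=2 j=1: A[i]=17<=B[j]=22 take 17, i++
i=3 j=1: A[i]=22<=B[j]=22 take 22, i++
i=4 j=1: A[i]=30>B[j]=22 take 22, j++
i=4 j=2: A[i]=30>B[j]=29 take 29, j++
i=4 j=3: A[i]=30<=B[j]=31 take 30, i++
i=5 j=3: A[i]=33>B[j]=31 take 31, j++
i=5 j=4: B done, take A[i]=33, i++
i=6 j=4: B done, take A[i]=35, i++
i=7 j=4: B done, take A[i]=38, i++
i=8 j=4: B done, take A[i]=39, i++

[6, 13, 16, 17, 22, 22, 29, 30, 31, 33, 35, 38, 39]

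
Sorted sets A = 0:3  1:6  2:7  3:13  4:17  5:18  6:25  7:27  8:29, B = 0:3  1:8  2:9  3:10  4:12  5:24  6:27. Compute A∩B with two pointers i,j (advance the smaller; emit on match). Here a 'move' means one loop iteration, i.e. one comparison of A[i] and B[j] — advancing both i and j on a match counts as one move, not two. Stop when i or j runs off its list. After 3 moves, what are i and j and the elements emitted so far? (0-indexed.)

i=3, j=1, emitted=[3]

i=0 j=0: 3==3 emit, i++,j++
i=1 j=1: 6<8, i++
i=2 j=1: 7<8, i++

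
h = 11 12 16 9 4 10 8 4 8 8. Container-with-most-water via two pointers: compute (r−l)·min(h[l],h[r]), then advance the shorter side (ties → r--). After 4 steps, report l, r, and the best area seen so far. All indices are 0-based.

[0,9] min(11,8)*9=72 best=72 * → r--
[0,8] min(11,8)*8=64 best=72 → r--
[0,7] min(11,4)*7=28 best=72 → r--
[0,6] min(11,8)*6=48 best=72 → r--

l=0, r=5, best area=72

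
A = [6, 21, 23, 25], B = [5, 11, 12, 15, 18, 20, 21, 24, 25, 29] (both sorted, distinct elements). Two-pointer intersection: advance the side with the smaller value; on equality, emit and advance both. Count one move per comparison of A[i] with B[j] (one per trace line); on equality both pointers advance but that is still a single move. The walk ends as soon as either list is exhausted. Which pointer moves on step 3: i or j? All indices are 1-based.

[i=1,j=1] 6>5 → j++
[i=1,j=2] 6<11 → i++
[i=2,j=2] 21>11 → j++

j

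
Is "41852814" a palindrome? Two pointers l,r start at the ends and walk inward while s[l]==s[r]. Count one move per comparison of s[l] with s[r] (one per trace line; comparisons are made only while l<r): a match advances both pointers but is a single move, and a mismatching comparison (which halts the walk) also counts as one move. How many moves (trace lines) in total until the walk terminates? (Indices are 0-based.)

4 moves

l=0 r=7: '4'=='4', l++,r--
l=1 r=6: '1'=='1', l++,r--
l=2 r=5: '8'=='8', l++,r--
l=3 r=4: '5'!='2', stop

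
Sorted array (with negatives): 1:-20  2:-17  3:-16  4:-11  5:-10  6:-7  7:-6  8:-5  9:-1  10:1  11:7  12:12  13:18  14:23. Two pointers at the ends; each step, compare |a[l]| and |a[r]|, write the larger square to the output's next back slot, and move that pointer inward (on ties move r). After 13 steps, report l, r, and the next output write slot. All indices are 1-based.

l=9, r=9, next write slot=1

[1,14] |-20|<=|23| out[14]=529 → r--
[1,13] |-20|>|18| out[13]=400 → l++
[2,13] |-17|<=|18| out[12]=324 → r--
[2,12] |-17|>|12| out[11]=289 → l++
[3,12] |-16|>|12| out[10]=256 → l++
[4,12] |-11|<=|12| out[9]=144 → r--
[4,11] |-11|>|7| out[8]=121 → l++
[5,11] |-10|>|7| out[7]=100 → l++
[6,11] |-7|<=|7| out[6]=49 → r--
[6,10] |-7|>|1| out[5]=49 → l++
[7,10] |-6|>|1| out[4]=36 → l++
[8,10] |-5|>|1| out[3]=25 → l++
[9,10] |-1|<=|1| out[2]=1 → r--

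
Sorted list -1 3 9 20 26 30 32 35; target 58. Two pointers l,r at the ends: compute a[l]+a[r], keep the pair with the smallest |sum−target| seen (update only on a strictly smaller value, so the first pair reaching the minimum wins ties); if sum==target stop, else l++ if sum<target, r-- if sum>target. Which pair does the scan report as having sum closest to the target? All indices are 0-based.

l=0 r=7: -1+35=34 d=24 *, l++
l=1 r=7: 3+35=38 d=20 *, l++
l=2 r=7: 9+35=44 d=14 *, l++
l=3 r=7: 20+35=55 d=3 *, l++
l=4 r=7: 26+35=61 d=3, r--
l=4 r=6: 26+32=58 d=0 *, stop

pair (26, 32) with sum 58 (|Δ|=0)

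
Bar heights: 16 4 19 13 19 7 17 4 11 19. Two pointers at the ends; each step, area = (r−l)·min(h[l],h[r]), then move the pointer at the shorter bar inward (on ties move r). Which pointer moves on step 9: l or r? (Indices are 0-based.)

l=0 r=9: min(16,19)*9=144 best=144 *, l++
l=1 r=9: min(4,19)*8=32 best=144, l++
l=2 r=9: min(19,19)*7=133 best=144, r--
l=2 r=8: min(19,11)*6=66 best=144, r--
l=2 r=7: min(19,4)*5=20 best=144, r--
l=2 r=6: min(19,17)*4=68 best=144, r--
l=2 r=5: min(19,7)*3=21 best=144, r--
l=2 r=4: min(19,19)*2=38 best=144, r--
l=2 r=3: min(19,13)*1=13 best=144, r--

r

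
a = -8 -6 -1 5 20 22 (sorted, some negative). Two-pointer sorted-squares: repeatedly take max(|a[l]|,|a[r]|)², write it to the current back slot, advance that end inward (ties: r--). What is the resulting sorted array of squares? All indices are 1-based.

[1, 25, 36, 64, 400, 484]

[1,6] |-8|<=|22| out[6]=484 → r--
[1,5] |-8|<=|20| out[5]=400 → r--
[1,4] |-8|>|5| out[4]=64 → l++
[2,4] |-6|>|5| out[3]=36 → l++
[3,4] |-1|<=|5| out[2]=25 → r--
[3,3] |-1|<=|-1| out[1]=1 → r--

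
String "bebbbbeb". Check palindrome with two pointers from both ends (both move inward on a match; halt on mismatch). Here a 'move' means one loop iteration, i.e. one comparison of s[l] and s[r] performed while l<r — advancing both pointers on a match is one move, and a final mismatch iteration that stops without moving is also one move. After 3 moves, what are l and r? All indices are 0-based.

l=0 r=7: 'b'=='b', l++,r--
l=1 r=6: 'e'=='e', l++,r--
l=2 r=5: 'b'=='b', l++,r--

l=3, r=4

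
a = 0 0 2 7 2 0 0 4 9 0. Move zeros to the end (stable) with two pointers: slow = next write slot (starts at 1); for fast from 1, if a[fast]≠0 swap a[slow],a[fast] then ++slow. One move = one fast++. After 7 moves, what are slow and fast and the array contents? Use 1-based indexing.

slow=1 fast=1: a[fast]=0, fast++
slow=1 fast=2: a[fast]=0, fast++
slow=1 fast=3: a[fast]=2≠0 swap→a[1]=2, slow++,fast++
slow=2 fast=4: a[fast]=7≠0 swap→a[2]=7, slow++,fast++
slow=3 fast=5: a[fast]=2≠0 swap→a[3]=2, slow++,fast++
slow=4 fast=6: a[fast]=0, fast++
slow=4 fast=7: a[fast]=0, fast++

slow=4, fast=8, a=[2, 7, 2, 0, 0, 0, 0, 4, 9, 0]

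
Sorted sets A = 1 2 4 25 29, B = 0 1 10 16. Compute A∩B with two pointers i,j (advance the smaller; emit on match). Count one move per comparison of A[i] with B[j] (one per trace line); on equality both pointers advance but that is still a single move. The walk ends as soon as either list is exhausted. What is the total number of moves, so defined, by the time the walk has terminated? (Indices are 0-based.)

[i=0,j=0] 1>0 → j++
[i=0,j=1] 1==1 emit → i++,j++
[i=1,j=2] 2<10 → i++
[i=2,j=2] 4<10 → i++
[i=3,j=2] 25>10 → j++
[i=3,j=3] 25>16 → j++

6 moves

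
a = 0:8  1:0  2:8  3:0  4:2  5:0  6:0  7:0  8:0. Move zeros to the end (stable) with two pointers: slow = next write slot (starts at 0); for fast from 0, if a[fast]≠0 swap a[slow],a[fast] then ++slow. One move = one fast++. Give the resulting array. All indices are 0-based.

(s=0,f=0) a[fast]=8≠0 swap→a[0]=8 → slow++,fast++
(s=1,f=1) a[fast]=0 → fast++
(s=1,f=2) a[fast]=8≠0 swap→a[1]=8 → slow++,fast++
(s=2,f=3) a[fast]=0 → fast++
(s=2,f=4) a[fast]=2≠0 swap→a[2]=2 → slow++,fast++
(s=3,f=5) a[fast]=0 → fast++
(s=3,f=6) a[fast]=0 → fast++
(s=3,f=7) a[fast]=0 → fast++
(s=3,f=8) a[fast]=0 → fast++

[8, 8, 2, 0, 0, 0, 0, 0, 0]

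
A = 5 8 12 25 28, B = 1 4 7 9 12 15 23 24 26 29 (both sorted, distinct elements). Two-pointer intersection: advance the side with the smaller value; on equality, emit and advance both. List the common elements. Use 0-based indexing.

i=0 j=0: 5>1, j++
i=0 j=1: 5>4, j++
i=0 j=2: 5<7, i++
i=1 j=2: 8>7, j++
i=1 j=3: 8<9, i++
i=2 j=3: 12>9, j++
i=2 j=4: 12==12 emit, i++,j++
i=3 j=5: 25>15, j++
i=3 j=6: 25>23, j++
i=3 j=7: 25>24, j++
i=3 j=8: 25<26, i++
i=4 j=8: 28>26, j++
i=4 j=9: 28<29, i++

intersection = [12]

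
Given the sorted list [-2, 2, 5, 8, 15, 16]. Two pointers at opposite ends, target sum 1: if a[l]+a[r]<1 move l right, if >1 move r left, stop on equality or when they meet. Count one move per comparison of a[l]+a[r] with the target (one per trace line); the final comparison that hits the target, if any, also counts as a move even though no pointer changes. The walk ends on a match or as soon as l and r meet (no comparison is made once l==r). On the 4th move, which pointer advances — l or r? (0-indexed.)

r

[0,5] -2+16=14 >1 → r--
[0,4] -2+15=13 >1 → r--
[0,3] -2+8=6 >1 → r--
[0,2] -2+5=3 >1 → r--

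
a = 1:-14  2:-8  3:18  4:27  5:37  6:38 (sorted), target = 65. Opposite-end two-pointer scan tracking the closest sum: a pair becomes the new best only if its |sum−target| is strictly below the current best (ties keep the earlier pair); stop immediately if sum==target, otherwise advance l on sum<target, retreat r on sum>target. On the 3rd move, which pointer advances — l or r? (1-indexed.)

l

l=1 r=6: -14+38=24 d=41 *, l++
l=2 r=6: -8+38=30 d=35 *, l++
l=3 r=6: 18+38=56 d=9 *, l++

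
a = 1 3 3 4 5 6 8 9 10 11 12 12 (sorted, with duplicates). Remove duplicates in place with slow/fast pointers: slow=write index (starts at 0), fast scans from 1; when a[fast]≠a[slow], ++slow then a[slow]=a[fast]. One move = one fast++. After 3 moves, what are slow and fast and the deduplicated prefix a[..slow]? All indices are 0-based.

(s=0,f=1) a[fast]=3≠a[slow]=1 write a[1]=3 → slow++,fast++
(s=1,f=2) a[fast]=3=a[slow] dup → fast++
(s=1,f=3) a[fast]=4≠a[slow]=3 write a[2]=4 → slow++,fast++

slow=2, fast=4, prefix=[1, 3, 4]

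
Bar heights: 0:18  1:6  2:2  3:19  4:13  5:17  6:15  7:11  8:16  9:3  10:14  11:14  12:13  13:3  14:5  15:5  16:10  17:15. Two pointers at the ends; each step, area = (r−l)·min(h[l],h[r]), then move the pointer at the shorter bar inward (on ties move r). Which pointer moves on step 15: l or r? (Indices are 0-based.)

[0,17] min(18,15)*17=255 best=255 * → r--
[0,16] min(18,10)*16=160 best=255 → r--
[0,15] min(18,5)*15=75 best=255 → r--
[0,14] min(18,5)*14=70 best=255 → r--
[0,13] min(18,3)*13=39 best=255 → r--
[0,12] min(18,13)*12=156 best=255 → r--
[0,11] min(18,14)*11=154 best=255 → r--
[0,10] min(18,14)*10=140 best=255 → r--
[0,9] min(18,3)*9=27 best=255 → r--
[0,8] min(18,16)*8=128 best=255 → r--
[0,7] min(18,11)*7=77 best=255 → r--
[0,6] min(18,15)*6=90 best=255 → r--
[0,5] min(18,17)*5=85 best=255 → r--
[0,4] min(18,13)*4=52 best=255 → r--
[0,3] min(18,19)*3=54 best=255 → l++

l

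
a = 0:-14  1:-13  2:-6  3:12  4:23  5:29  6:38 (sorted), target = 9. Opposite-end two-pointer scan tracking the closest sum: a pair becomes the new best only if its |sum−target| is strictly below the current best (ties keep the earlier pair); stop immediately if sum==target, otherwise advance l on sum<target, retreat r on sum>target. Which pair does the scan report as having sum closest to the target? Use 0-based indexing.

[0,6] -14+38=24 d=15 * → r--
[0,5] -14+29=15 d=6 * → r--
[0,4] -14+23=9 d=0 * → stop

pair (-14, 23) with sum 9 (|Δ|=0)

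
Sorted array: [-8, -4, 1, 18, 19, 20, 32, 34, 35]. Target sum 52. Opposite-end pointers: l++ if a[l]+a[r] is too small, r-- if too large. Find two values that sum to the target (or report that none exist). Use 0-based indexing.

[0,8] -8+35=27 <52 → l++
[1,8] -4+35=31 <52 → l++
[2,8] 1+35=36 <52 → l++
[3,8] 18+35=53 >52 → r--
[3,7] 18+34=52 → found

(18, 34)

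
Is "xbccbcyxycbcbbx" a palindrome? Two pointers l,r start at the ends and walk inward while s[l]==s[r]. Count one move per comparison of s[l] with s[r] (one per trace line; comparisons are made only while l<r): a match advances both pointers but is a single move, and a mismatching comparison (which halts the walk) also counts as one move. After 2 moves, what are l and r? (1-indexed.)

[1,15] 'x'=='x' → l++,r--
[2,14] 'b'=='b' → l++,r--

l=3, r=13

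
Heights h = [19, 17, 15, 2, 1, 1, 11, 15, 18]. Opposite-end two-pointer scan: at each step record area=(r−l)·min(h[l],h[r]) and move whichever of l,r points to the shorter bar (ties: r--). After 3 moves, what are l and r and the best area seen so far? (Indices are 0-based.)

l=0, r=5, best area=144

[0,8] min(19,18)*8=144 best=144 * → r--
[0,7] min(19,15)*7=105 best=144 → r--
[0,6] min(19,11)*6=66 best=144 → r--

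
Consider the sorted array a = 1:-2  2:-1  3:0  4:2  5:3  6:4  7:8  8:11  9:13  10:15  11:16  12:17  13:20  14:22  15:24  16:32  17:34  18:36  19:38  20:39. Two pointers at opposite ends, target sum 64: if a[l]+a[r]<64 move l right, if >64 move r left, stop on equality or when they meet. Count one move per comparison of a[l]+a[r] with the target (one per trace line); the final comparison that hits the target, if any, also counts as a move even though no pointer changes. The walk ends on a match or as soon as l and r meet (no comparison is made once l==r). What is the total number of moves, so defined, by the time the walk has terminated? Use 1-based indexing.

l=1 r=20: -2+39=37 <64, l++
l=2 r=20: -1+39=38 <64, l++
l=3 r=20: 0+39=39 <64, l++
l=4 r=20: 2+39=41 <64, l++
l=5 r=20: 3+39=42 <64, l++
l=6 r=20: 4+39=43 <64, l++
l=7 r=20: 8+39=47 <64, l++
l=8 r=20: 11+39=50 <64, l++
l=9 r=20: 13+39=52 <64, l++
l=10 r=20: 15+39=54 <64, l++
l=11 r=20: 16+39=55 <64, l++
l=12 r=20: 17+39=56 <64, l++
l=13 r=20: 20+39=59 <64, l++
l=14 r=20: 22+39=61 <64, l++
l=15 r=20: 24+39=63 <64, l++
l=16 r=20: 32+39=71 >64, r--
l=16 r=19: 32+38=70 >64, r--
l=16 r=18: 32+36=68 >64, r--
l=16 r=17: 32+34=66 >64, r--

19 moves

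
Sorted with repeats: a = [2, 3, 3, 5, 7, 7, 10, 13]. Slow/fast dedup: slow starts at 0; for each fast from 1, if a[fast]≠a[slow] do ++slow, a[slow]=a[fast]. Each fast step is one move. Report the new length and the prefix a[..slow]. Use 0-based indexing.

length 6; prefix = [2, 3, 5, 7, 10, 13]

slow=0 fast=1: a[fast]=3≠a[slow]=2 write a[1]=3, slow++,fast++
slow=1 fast=2: a[fast]=3=a[slow] dup, fast++
slow=1 fast=3: a[fast]=5≠a[slow]=3 write a[2]=5, slow++,fast++
slow=2 fast=4: a[fast]=7≠a[slow]=5 write a[3]=7, slow++,fast++
slow=3 fast=5: a[fast]=7=a[slow] dup, fast++
slow=3 fast=6: a[fast]=10≠a[slow]=7 write a[4]=10, slow++,fast++
slow=4 fast=7: a[fast]=13≠a[slow]=10 write a[5]=13, slow++,fast++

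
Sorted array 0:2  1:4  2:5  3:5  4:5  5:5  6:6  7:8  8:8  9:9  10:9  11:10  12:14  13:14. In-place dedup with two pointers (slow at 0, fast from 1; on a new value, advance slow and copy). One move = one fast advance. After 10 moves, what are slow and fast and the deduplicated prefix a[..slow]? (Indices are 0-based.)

(s=0,f=1) a[fast]=4≠a[slow]=2 write a[1]=4 → slow++,fast++
(s=1,f=2) a[fast]=5≠a[slow]=4 write a[2]=5 → slow++,fast++
(s=2,f=3) a[fast]=5=a[slow] dup → fast++
(s=2,f=4) a[fast]=5=a[slow] dup → fast++
(s=2,f=5) a[fast]=5=a[slow] dup → fast++
(s=2,f=6) a[fast]=6≠a[slow]=5 write a[3]=6 → slow++,fast++
(s=3,f=7) a[fast]=8≠a[slow]=6 write a[4]=8 → slow++,fast++
(s=4,f=8) a[fast]=8=a[slow] dup → fast++
(s=4,f=9) a[fast]=9≠a[slow]=8 write a[5]=9 → slow++,fast++
(s=5,f=10) a[fast]=9=a[slow] dup → fast++

slow=5, fast=11, prefix=[2, 4, 5, 6, 8, 9]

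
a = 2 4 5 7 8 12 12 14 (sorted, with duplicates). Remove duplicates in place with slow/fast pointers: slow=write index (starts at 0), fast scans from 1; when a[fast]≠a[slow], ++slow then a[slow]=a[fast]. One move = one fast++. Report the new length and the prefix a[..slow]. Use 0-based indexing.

slow=0 fast=1: a[fast]=4≠a[slow]=2 write a[1]=4, slow++,fast++
slow=1 fast=2: a[fast]=5≠a[slow]=4 write a[2]=5, slow++,fast++
slow=2 fast=3: a[fast]=7≠a[slow]=5 write a[3]=7, slow++,fast++
slow=3 fast=4: a[fast]=8≠a[slow]=7 write a[4]=8, slow++,fast++
slow=4 fast=5: a[fast]=12≠a[slow]=8 write a[5]=12, slow++,fast++
slow=5 fast=6: a[fast]=12=a[slow] dup, fast++
slow=5 fast=7: a[fast]=14≠a[slow]=12 write a[6]=14, slow++,fast++

length 7; prefix = [2, 4, 5, 7, 8, 12, 14]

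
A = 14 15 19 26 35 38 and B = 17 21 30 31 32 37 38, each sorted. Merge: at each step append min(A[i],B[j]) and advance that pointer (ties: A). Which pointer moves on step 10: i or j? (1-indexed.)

i

i=1 j=1: A[i]=14<=B[j]=17 take 14, i++
i=2 j=1: A[i]=15<=B[j]=17 take 15, i++
i=3 j=1: A[i]=19>B[j]=17 take 17, j++
i=3 j=2: A[i]=19<=B[j]=21 take 19, i++
i=4 j=2: A[i]=26>B[j]=21 take 21, j++
i=4 j=3: A[i]=26<=B[j]=30 take 26, i++
i=5 j=3: A[i]=35>B[j]=30 take 30, j++
i=5 j=4: A[i]=35>B[j]=31 take 31, j++
i=5 j=5: A[i]=35>B[j]=32 take 32, j++
i=5 j=6: A[i]=35<=B[j]=37 take 35, i++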